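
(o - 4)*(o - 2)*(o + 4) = o^3 - 2*o^2 - 16*o + 32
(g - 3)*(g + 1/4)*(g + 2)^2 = g^4 + 5*g^3/4 - 31*g^2/4 - 14*g - 3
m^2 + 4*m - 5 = (m - 1)*(m + 5)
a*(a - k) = a^2 - a*k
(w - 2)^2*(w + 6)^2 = w^4 + 8*w^3 - 8*w^2 - 96*w + 144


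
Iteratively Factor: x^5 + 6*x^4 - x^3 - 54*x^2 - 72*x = (x + 3)*(x^4 + 3*x^3 - 10*x^2 - 24*x) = (x + 2)*(x + 3)*(x^3 + x^2 - 12*x) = (x + 2)*(x + 3)*(x + 4)*(x^2 - 3*x) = (x - 3)*(x + 2)*(x + 3)*(x + 4)*(x)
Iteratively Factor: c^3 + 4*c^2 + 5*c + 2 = (c + 1)*(c^2 + 3*c + 2) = (c + 1)^2*(c + 2)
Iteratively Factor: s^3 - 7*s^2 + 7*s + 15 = (s + 1)*(s^2 - 8*s + 15) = (s - 3)*(s + 1)*(s - 5)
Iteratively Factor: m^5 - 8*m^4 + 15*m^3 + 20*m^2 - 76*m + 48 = (m - 2)*(m^4 - 6*m^3 + 3*m^2 + 26*m - 24) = (m - 4)*(m - 2)*(m^3 - 2*m^2 - 5*m + 6) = (m - 4)*(m - 3)*(m - 2)*(m^2 + m - 2) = (m - 4)*(m - 3)*(m - 2)*(m + 2)*(m - 1)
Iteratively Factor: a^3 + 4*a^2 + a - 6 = (a + 2)*(a^2 + 2*a - 3) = (a + 2)*(a + 3)*(a - 1)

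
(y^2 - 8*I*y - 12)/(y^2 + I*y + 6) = (y - 6*I)/(y + 3*I)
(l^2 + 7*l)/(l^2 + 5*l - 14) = l/(l - 2)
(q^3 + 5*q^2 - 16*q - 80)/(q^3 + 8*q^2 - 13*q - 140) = (q + 4)/(q + 7)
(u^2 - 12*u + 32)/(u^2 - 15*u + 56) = (u - 4)/(u - 7)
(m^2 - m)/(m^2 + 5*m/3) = 3*(m - 1)/(3*m + 5)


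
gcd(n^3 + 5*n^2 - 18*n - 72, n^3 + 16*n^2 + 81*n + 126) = n^2 + 9*n + 18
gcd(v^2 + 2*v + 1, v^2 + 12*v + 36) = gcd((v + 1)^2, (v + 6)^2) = 1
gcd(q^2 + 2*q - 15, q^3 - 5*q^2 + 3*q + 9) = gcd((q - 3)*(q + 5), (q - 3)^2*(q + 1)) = q - 3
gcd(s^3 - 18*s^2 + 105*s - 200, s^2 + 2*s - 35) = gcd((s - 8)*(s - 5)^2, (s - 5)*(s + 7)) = s - 5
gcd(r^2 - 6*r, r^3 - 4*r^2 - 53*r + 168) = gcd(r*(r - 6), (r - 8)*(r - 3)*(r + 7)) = 1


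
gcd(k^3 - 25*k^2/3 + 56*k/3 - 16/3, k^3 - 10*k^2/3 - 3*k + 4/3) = k^2 - 13*k/3 + 4/3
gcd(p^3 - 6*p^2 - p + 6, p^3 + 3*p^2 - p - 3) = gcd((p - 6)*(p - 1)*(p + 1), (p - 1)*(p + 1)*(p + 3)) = p^2 - 1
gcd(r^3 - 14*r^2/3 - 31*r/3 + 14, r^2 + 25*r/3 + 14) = r + 7/3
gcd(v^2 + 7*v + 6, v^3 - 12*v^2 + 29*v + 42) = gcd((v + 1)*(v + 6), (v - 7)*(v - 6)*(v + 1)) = v + 1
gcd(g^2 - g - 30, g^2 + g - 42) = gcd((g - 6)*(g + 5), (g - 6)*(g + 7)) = g - 6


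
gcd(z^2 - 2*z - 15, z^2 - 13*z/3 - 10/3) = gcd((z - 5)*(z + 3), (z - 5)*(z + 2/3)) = z - 5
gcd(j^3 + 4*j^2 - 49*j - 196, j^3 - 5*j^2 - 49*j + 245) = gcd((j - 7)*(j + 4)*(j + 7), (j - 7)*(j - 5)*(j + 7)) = j^2 - 49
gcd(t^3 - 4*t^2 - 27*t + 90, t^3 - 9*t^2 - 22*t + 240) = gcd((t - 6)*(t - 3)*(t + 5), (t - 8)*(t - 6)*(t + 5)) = t^2 - t - 30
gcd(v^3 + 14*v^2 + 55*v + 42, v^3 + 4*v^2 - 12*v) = v + 6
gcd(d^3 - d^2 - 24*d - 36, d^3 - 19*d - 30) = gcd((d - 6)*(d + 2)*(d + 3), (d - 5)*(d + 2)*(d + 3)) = d^2 + 5*d + 6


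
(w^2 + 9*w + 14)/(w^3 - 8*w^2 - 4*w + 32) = (w + 7)/(w^2 - 10*w + 16)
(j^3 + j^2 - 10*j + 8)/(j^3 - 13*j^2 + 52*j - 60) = (j^2 + 3*j - 4)/(j^2 - 11*j + 30)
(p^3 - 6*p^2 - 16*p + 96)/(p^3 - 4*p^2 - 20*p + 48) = (p - 4)/(p - 2)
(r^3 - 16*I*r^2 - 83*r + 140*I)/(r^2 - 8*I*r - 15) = (r^2 - 11*I*r - 28)/(r - 3*I)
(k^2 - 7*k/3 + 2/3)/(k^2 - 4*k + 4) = (k - 1/3)/(k - 2)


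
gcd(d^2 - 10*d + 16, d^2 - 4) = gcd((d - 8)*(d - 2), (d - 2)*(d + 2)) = d - 2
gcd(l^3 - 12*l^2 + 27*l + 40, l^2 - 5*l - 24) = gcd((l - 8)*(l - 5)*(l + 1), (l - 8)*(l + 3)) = l - 8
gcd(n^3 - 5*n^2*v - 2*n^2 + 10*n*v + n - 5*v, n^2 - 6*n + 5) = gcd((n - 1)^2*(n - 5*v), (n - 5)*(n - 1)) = n - 1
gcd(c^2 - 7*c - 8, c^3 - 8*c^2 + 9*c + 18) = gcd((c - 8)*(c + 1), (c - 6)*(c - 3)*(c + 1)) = c + 1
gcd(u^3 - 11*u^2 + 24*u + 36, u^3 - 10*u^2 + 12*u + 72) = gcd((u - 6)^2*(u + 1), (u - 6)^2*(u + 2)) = u^2 - 12*u + 36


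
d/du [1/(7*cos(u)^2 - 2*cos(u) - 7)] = 2*(7*cos(u) - 1)*sin(u)/(7*sin(u)^2 + 2*cos(u))^2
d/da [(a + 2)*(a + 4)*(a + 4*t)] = 3*a^2 + 8*a*t + 12*a + 24*t + 8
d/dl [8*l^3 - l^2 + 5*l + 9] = 24*l^2 - 2*l + 5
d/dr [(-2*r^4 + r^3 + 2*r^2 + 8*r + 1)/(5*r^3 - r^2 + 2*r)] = (-10*r^6 + 4*r^5 - 23*r^4 - 76*r^3 - 3*r^2 + 2*r - 2)/(r^2*(25*r^4 - 10*r^3 + 21*r^2 - 4*r + 4))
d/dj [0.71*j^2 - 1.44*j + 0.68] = 1.42*j - 1.44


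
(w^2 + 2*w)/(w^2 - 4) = w/(w - 2)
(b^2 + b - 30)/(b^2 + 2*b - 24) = (b - 5)/(b - 4)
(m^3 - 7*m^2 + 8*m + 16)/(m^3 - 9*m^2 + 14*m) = (m^3 - 7*m^2 + 8*m + 16)/(m*(m^2 - 9*m + 14))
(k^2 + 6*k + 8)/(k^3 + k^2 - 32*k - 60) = (k + 4)/(k^2 - k - 30)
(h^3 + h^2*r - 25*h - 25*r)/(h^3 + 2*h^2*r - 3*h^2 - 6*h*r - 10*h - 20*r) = (h^2 + h*r + 5*h + 5*r)/(h^2 + 2*h*r + 2*h + 4*r)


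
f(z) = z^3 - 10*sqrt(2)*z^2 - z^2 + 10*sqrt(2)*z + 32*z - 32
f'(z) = 3*z^2 - 20*sqrt(2)*z - 2*z + 10*sqrt(2) + 32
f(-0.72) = -73.45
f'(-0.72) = 69.50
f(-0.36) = -50.62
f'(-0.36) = 57.43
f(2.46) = 4.76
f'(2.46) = -10.20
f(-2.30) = -230.40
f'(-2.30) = 131.67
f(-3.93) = -507.91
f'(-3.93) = 211.49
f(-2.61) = -273.36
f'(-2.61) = 145.62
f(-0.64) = -68.00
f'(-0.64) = 66.75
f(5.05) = -56.36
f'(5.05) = -30.29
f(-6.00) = -1069.97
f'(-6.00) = 335.85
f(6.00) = -84.26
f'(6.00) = -27.56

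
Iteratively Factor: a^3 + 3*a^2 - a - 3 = (a + 1)*(a^2 + 2*a - 3) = (a + 1)*(a + 3)*(a - 1)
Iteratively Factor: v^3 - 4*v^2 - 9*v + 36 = (v + 3)*(v^2 - 7*v + 12) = (v - 4)*(v + 3)*(v - 3)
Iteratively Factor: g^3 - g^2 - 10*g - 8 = (g - 4)*(g^2 + 3*g + 2) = (g - 4)*(g + 2)*(g + 1)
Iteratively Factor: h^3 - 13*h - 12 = (h + 1)*(h^2 - h - 12) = (h + 1)*(h + 3)*(h - 4)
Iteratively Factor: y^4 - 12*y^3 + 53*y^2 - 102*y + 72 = (y - 4)*(y^3 - 8*y^2 + 21*y - 18) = (y - 4)*(y - 3)*(y^2 - 5*y + 6) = (y - 4)*(y - 3)*(y - 2)*(y - 3)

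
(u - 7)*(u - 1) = u^2 - 8*u + 7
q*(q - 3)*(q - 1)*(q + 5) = q^4 + q^3 - 17*q^2 + 15*q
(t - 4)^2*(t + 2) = t^3 - 6*t^2 + 32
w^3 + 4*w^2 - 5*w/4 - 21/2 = (w - 3/2)*(w + 2)*(w + 7/2)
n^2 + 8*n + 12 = (n + 2)*(n + 6)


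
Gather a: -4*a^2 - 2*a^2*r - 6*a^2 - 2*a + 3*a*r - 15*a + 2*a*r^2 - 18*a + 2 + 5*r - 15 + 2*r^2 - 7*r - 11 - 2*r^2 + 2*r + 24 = a^2*(-2*r - 10) + a*(2*r^2 + 3*r - 35)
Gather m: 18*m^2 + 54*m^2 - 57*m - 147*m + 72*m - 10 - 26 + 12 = 72*m^2 - 132*m - 24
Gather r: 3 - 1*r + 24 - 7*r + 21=48 - 8*r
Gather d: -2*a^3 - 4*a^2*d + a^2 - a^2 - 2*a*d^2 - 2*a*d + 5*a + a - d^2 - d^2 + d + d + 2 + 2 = -2*a^3 + 6*a + d^2*(-2*a - 2) + d*(-4*a^2 - 2*a + 2) + 4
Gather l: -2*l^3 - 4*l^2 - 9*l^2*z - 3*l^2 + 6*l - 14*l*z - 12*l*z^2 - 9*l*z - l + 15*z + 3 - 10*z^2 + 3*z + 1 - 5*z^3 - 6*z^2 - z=-2*l^3 + l^2*(-9*z - 7) + l*(-12*z^2 - 23*z + 5) - 5*z^3 - 16*z^2 + 17*z + 4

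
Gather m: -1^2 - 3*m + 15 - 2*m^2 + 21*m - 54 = -2*m^2 + 18*m - 40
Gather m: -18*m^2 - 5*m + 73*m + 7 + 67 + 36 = -18*m^2 + 68*m + 110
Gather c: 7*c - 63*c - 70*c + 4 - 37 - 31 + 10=-126*c - 54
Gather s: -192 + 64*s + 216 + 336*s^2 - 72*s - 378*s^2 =-42*s^2 - 8*s + 24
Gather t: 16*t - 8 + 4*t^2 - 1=4*t^2 + 16*t - 9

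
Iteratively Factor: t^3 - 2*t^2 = (t - 2)*(t^2) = t*(t - 2)*(t)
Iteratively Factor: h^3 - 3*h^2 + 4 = (h + 1)*(h^2 - 4*h + 4) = (h - 2)*(h + 1)*(h - 2)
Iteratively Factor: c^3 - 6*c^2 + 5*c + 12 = (c + 1)*(c^2 - 7*c + 12) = (c - 4)*(c + 1)*(c - 3)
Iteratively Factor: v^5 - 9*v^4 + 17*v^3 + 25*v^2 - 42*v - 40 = (v - 2)*(v^4 - 7*v^3 + 3*v^2 + 31*v + 20) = (v - 5)*(v - 2)*(v^3 - 2*v^2 - 7*v - 4) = (v - 5)*(v - 2)*(v + 1)*(v^2 - 3*v - 4) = (v - 5)*(v - 4)*(v - 2)*(v + 1)*(v + 1)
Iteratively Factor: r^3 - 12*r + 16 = (r + 4)*(r^2 - 4*r + 4) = (r - 2)*(r + 4)*(r - 2)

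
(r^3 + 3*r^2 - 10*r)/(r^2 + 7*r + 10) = r*(r - 2)/(r + 2)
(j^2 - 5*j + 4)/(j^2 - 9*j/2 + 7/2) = 2*(j - 4)/(2*j - 7)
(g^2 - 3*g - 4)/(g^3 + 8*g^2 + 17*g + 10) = (g - 4)/(g^2 + 7*g + 10)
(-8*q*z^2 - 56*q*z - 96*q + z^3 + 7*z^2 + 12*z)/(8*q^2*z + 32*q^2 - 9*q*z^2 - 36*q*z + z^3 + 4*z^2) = (z + 3)/(-q + z)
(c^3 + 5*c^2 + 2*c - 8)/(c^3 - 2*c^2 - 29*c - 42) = (c^2 + 3*c - 4)/(c^2 - 4*c - 21)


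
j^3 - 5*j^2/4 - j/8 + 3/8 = (j - 1)*(j - 3/4)*(j + 1/2)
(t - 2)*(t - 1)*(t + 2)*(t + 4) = t^4 + 3*t^3 - 8*t^2 - 12*t + 16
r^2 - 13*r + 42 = (r - 7)*(r - 6)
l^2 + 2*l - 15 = (l - 3)*(l + 5)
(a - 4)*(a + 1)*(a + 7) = a^3 + 4*a^2 - 25*a - 28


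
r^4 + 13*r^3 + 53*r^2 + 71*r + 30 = (r + 1)^2*(r + 5)*(r + 6)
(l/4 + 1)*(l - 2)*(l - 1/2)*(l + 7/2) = l^4/4 + 5*l^3/4 - 15*l^2/16 - 55*l/8 + 7/2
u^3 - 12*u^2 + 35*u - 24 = (u - 8)*(u - 3)*(u - 1)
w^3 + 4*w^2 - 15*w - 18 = (w - 3)*(w + 1)*(w + 6)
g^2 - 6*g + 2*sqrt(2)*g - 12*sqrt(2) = (g - 6)*(g + 2*sqrt(2))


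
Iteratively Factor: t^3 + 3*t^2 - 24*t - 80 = (t - 5)*(t^2 + 8*t + 16) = (t - 5)*(t + 4)*(t + 4)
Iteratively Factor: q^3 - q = (q - 1)*(q^2 + q) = (q - 1)*(q + 1)*(q)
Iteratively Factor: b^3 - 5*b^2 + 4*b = (b - 4)*(b^2 - b) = b*(b - 4)*(b - 1)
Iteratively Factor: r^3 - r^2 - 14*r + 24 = (r + 4)*(r^2 - 5*r + 6) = (r - 3)*(r + 4)*(r - 2)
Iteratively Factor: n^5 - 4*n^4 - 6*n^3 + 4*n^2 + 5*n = (n + 1)*(n^4 - 5*n^3 - n^2 + 5*n) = (n - 1)*(n + 1)*(n^3 - 4*n^2 - 5*n) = (n - 5)*(n - 1)*(n + 1)*(n^2 + n) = n*(n - 5)*(n - 1)*(n + 1)*(n + 1)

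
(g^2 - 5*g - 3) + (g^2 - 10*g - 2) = 2*g^2 - 15*g - 5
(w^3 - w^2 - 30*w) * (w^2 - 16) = w^5 - w^4 - 46*w^3 + 16*w^2 + 480*w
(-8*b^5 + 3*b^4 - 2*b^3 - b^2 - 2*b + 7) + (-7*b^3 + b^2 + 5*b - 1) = -8*b^5 + 3*b^4 - 9*b^3 + 3*b + 6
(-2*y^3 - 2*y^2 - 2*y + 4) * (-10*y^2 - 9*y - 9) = 20*y^5 + 38*y^4 + 56*y^3 - 4*y^2 - 18*y - 36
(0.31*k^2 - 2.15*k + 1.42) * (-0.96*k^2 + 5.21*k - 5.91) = -0.2976*k^4 + 3.6791*k^3 - 14.3968*k^2 + 20.1047*k - 8.3922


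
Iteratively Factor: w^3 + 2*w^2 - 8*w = (w - 2)*(w^2 + 4*w) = w*(w - 2)*(w + 4)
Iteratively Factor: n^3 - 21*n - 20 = (n - 5)*(n^2 + 5*n + 4) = (n - 5)*(n + 4)*(n + 1)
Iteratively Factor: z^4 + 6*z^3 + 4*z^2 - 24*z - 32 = (z + 2)*(z^3 + 4*z^2 - 4*z - 16) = (z - 2)*(z + 2)*(z^2 + 6*z + 8) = (z - 2)*(z + 2)^2*(z + 4)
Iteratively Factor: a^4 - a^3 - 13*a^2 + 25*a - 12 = (a - 1)*(a^3 - 13*a + 12) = (a - 3)*(a - 1)*(a^2 + 3*a - 4) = (a - 3)*(a - 1)^2*(a + 4)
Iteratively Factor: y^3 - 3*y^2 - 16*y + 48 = (y - 4)*(y^2 + y - 12) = (y - 4)*(y - 3)*(y + 4)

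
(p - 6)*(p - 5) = p^2 - 11*p + 30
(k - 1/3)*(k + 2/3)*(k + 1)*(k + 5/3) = k^4 + 3*k^3 + 7*k^2/3 - k/27 - 10/27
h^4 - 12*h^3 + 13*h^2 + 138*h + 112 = (h - 8)*(h - 7)*(h + 1)*(h + 2)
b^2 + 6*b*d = b*(b + 6*d)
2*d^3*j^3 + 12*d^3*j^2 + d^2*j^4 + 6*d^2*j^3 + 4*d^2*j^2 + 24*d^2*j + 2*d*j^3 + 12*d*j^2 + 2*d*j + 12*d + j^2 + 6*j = (2*d + j)*(j + 6)*(d*j + 1)^2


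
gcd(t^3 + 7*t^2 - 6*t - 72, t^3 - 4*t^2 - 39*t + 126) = t^2 + 3*t - 18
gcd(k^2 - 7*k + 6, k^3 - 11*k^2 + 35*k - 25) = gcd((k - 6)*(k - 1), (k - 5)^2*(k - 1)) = k - 1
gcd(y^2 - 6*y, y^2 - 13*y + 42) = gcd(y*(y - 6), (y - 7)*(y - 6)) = y - 6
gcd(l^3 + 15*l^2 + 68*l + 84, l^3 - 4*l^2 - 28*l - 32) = l + 2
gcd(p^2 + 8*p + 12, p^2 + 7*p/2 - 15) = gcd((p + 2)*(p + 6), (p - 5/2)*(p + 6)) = p + 6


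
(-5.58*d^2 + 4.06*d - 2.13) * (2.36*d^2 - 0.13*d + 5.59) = -13.1688*d^4 + 10.307*d^3 - 36.7468*d^2 + 22.9723*d - 11.9067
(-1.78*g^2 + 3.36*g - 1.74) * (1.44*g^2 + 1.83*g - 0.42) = -2.5632*g^4 + 1.581*g^3 + 4.3908*g^2 - 4.5954*g + 0.7308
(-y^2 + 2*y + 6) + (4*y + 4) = -y^2 + 6*y + 10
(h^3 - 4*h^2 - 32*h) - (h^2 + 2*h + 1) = h^3 - 5*h^2 - 34*h - 1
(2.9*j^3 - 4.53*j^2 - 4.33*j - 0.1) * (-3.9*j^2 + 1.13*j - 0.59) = -11.31*j^5 + 20.944*j^4 + 10.0571*j^3 - 1.8302*j^2 + 2.4417*j + 0.059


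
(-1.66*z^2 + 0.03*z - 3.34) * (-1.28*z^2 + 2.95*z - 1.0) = 2.1248*z^4 - 4.9354*z^3 + 6.0237*z^2 - 9.883*z + 3.34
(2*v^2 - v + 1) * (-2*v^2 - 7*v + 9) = -4*v^4 - 12*v^3 + 23*v^2 - 16*v + 9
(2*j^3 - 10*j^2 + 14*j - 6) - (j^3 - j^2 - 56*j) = j^3 - 9*j^2 + 70*j - 6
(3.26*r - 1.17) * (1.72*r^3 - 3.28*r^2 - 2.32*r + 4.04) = 5.6072*r^4 - 12.7052*r^3 - 3.7256*r^2 + 15.8848*r - 4.7268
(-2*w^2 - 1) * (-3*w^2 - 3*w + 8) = 6*w^4 + 6*w^3 - 13*w^2 + 3*w - 8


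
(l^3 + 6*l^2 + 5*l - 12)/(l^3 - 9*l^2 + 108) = (l^2 + 3*l - 4)/(l^2 - 12*l + 36)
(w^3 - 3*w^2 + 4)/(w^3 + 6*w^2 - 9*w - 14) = (w - 2)/(w + 7)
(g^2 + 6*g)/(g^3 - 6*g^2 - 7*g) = (g + 6)/(g^2 - 6*g - 7)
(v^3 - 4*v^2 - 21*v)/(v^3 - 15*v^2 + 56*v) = (v + 3)/(v - 8)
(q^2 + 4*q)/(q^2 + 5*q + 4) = q/(q + 1)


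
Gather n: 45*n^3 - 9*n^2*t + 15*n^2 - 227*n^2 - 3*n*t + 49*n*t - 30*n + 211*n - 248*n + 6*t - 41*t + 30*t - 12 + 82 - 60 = 45*n^3 + n^2*(-9*t - 212) + n*(46*t - 67) - 5*t + 10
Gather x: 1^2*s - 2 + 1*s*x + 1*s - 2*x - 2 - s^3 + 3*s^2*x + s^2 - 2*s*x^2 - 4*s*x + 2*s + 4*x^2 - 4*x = -s^3 + s^2 + 4*s + x^2*(4 - 2*s) + x*(3*s^2 - 3*s - 6) - 4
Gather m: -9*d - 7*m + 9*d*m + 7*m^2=-9*d + 7*m^2 + m*(9*d - 7)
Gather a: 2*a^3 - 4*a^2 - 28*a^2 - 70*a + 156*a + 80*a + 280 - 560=2*a^3 - 32*a^2 + 166*a - 280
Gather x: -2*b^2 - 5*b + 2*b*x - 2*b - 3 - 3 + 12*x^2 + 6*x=-2*b^2 - 7*b + 12*x^2 + x*(2*b + 6) - 6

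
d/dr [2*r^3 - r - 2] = 6*r^2 - 1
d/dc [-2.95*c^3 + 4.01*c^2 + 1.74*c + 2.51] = -8.85*c^2 + 8.02*c + 1.74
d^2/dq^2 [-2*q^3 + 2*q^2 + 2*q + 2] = 4 - 12*q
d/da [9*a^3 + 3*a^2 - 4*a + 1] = 27*a^2 + 6*a - 4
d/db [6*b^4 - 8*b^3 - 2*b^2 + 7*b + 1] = 24*b^3 - 24*b^2 - 4*b + 7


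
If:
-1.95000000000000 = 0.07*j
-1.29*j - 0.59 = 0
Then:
No Solution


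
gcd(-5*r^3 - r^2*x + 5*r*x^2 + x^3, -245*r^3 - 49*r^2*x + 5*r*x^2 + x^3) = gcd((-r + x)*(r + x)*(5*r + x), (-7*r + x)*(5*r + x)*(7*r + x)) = 5*r + x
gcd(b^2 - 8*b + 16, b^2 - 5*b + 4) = b - 4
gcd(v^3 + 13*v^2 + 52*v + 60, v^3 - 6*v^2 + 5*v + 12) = 1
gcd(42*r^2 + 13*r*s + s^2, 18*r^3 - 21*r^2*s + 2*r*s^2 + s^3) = 6*r + s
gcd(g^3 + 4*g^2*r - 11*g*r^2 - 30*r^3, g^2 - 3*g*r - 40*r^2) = g + 5*r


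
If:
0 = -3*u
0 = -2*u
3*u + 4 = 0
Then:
No Solution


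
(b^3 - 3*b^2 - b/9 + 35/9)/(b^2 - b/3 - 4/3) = (9*b^2 - 36*b + 35)/(3*(3*b - 4))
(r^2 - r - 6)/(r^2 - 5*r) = (r^2 - r - 6)/(r*(r - 5))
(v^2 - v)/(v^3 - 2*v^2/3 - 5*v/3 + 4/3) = 3*v/(3*v^2 + v - 4)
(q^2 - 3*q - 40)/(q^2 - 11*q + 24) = (q + 5)/(q - 3)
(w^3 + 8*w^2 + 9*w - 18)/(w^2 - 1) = (w^2 + 9*w + 18)/(w + 1)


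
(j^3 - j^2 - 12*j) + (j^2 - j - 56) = j^3 - 13*j - 56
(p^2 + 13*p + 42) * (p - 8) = p^3 + 5*p^2 - 62*p - 336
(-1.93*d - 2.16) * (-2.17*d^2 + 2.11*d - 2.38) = 4.1881*d^3 + 0.6149*d^2 + 0.0358000000000001*d + 5.1408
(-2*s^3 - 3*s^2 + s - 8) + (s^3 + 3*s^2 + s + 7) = -s^3 + 2*s - 1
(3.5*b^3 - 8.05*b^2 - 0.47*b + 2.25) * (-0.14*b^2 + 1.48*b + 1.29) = -0.49*b^5 + 6.307*b^4 - 7.3332*b^3 - 11.3951*b^2 + 2.7237*b + 2.9025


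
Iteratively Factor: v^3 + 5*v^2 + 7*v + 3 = (v + 1)*(v^2 + 4*v + 3) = (v + 1)*(v + 3)*(v + 1)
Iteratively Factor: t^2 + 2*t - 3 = (t - 1)*(t + 3)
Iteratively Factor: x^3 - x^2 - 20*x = (x + 4)*(x^2 - 5*x) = (x - 5)*(x + 4)*(x)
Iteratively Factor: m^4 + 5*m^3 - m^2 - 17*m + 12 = (m - 1)*(m^3 + 6*m^2 + 5*m - 12) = (m - 1)*(m + 4)*(m^2 + 2*m - 3) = (m - 1)^2*(m + 4)*(m + 3)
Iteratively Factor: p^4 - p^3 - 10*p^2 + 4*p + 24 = (p + 2)*(p^3 - 3*p^2 - 4*p + 12) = (p - 2)*(p + 2)*(p^2 - p - 6) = (p - 2)*(p + 2)^2*(p - 3)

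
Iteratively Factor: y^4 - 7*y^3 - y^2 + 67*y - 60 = (y + 3)*(y^3 - 10*y^2 + 29*y - 20) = (y - 5)*(y + 3)*(y^2 - 5*y + 4) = (y - 5)*(y - 1)*(y + 3)*(y - 4)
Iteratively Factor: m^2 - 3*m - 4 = (m + 1)*(m - 4)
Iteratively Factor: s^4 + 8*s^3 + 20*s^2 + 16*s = (s)*(s^3 + 8*s^2 + 20*s + 16) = s*(s + 2)*(s^2 + 6*s + 8) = s*(s + 2)^2*(s + 4)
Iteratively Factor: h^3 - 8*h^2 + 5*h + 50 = (h + 2)*(h^2 - 10*h + 25) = (h - 5)*(h + 2)*(h - 5)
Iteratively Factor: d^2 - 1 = (d + 1)*(d - 1)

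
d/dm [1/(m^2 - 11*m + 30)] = (11 - 2*m)/(m^2 - 11*m + 30)^2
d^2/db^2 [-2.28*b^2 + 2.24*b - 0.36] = -4.56000000000000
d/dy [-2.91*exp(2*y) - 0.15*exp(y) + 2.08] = (-5.82*exp(y) - 0.15)*exp(y)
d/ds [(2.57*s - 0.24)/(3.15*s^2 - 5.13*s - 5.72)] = (-8.0955*s^2 + 1.512*s - 15.9316)/(9.9225*s^4 - 32.319*s^3 - 9.71909999999999*s^2 + 58.6872*s + 32.7184)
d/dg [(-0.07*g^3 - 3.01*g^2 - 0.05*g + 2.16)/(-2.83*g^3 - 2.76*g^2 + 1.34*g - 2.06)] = (-8.3251*g^4 - 0.470599999999997*g^3 + 14.5996*g^2 + 24.3244*g - 2.7914)/(8.0089*g^6 + 15.6216*g^5 + 0.0331999999999981*g^4 + 4.2628*g^3 + 13.1668*g^2 - 5.5208*g + 4.2436)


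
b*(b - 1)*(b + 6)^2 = b^4 + 11*b^3 + 24*b^2 - 36*b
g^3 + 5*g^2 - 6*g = g*(g - 1)*(g + 6)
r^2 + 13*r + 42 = (r + 6)*(r + 7)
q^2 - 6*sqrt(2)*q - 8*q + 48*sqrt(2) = (q - 8)*(q - 6*sqrt(2))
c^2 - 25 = (c - 5)*(c + 5)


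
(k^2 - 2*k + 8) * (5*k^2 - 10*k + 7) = 5*k^4 - 20*k^3 + 67*k^2 - 94*k + 56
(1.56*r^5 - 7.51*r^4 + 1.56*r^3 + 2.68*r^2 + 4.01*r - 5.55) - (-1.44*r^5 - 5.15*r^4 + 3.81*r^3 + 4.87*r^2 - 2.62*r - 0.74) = 3.0*r^5 - 2.36*r^4 - 2.25*r^3 - 2.19*r^2 + 6.63*r - 4.81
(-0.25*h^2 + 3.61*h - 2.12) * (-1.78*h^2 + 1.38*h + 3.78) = 0.445*h^4 - 6.7708*h^3 + 7.8104*h^2 + 10.7202*h - 8.0136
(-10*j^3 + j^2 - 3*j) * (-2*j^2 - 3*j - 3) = 20*j^5 + 28*j^4 + 33*j^3 + 6*j^2 + 9*j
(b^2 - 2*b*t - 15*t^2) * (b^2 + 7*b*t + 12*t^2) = b^4 + 5*b^3*t - 17*b^2*t^2 - 129*b*t^3 - 180*t^4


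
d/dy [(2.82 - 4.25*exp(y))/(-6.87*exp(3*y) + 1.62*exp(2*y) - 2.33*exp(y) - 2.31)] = (-58.395*exp(3*y) + 65.0052*exp(2*y) - 9.1368*exp(y) + 16.3881)*exp(y)/(47.1969*exp(6*y) - 22.2588*exp(5*y) + 34.6386*exp(4*y) + 24.1902*exp(3*y) - 2.0555*exp(2*y) + 10.7646*exp(y) + 5.3361)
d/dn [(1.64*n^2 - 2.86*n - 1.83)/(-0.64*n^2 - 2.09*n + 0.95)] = (-5.258*n^2 + 0.7736*n - 6.5417)/(0.4096*n^4 + 2.6752*n^3 + 3.1521*n^2 - 3.971*n + 0.9025)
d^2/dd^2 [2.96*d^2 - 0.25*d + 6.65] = 5.92000000000000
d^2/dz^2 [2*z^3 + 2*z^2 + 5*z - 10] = 12*z + 4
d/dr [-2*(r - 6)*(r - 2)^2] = 2*(14 - 3*r)*(r - 2)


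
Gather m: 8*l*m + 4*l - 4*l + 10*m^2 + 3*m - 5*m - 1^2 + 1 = 10*m^2 + m*(8*l - 2)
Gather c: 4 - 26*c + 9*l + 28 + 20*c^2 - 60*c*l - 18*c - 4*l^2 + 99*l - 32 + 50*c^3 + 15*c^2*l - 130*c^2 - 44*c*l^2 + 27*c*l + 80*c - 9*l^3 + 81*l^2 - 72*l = 50*c^3 + c^2*(15*l - 110) + c*(-44*l^2 - 33*l + 36) - 9*l^3 + 77*l^2 + 36*l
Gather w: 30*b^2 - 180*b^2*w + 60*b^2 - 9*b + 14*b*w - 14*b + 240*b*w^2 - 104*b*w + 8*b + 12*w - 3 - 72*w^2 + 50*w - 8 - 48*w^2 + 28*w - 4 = 90*b^2 - 15*b + w^2*(240*b - 120) + w*(-180*b^2 - 90*b + 90) - 15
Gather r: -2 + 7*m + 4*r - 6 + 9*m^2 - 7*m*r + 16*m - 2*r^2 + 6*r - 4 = 9*m^2 + 23*m - 2*r^2 + r*(10 - 7*m) - 12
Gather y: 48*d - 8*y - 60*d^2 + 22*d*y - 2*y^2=-60*d^2 + 48*d - 2*y^2 + y*(22*d - 8)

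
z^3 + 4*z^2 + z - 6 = (z - 1)*(z + 2)*(z + 3)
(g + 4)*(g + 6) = g^2 + 10*g + 24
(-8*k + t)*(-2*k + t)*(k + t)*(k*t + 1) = 16*k^4*t + 6*k^3*t^2 + 16*k^3 - 9*k^2*t^3 + 6*k^2*t + k*t^4 - 9*k*t^2 + t^3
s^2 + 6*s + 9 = (s + 3)^2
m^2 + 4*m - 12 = (m - 2)*(m + 6)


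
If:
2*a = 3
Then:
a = 3/2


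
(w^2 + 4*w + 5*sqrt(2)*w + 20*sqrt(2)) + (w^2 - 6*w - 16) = 2*w^2 - 2*w + 5*sqrt(2)*w - 16 + 20*sqrt(2)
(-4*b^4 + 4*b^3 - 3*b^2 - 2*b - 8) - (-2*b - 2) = -4*b^4 + 4*b^3 - 3*b^2 - 6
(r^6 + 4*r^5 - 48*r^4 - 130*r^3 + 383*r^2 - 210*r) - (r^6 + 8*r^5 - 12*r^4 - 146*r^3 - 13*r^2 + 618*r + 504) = -4*r^5 - 36*r^4 + 16*r^3 + 396*r^2 - 828*r - 504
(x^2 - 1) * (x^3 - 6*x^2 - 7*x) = x^5 - 6*x^4 - 8*x^3 + 6*x^2 + 7*x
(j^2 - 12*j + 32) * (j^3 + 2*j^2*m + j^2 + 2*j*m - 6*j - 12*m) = j^5 + 2*j^4*m - 11*j^4 - 22*j^3*m + 14*j^3 + 28*j^2*m + 104*j^2 + 208*j*m - 192*j - 384*m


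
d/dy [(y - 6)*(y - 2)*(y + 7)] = 3*y^2 - 2*y - 44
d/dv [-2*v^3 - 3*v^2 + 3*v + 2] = -6*v^2 - 6*v + 3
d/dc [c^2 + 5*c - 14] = 2*c + 5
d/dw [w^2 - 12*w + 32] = 2*w - 12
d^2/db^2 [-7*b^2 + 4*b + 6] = -14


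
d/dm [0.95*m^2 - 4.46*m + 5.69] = 1.9*m - 4.46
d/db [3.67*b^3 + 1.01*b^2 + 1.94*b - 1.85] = 11.01*b^2 + 2.02*b + 1.94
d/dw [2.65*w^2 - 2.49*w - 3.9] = 5.3*w - 2.49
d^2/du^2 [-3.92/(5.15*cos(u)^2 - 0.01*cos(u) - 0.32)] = (-415.8728*(1 - cos(u)^2)^2 + 0.60564*cos(u)^3 - 233.777432*cos(u)^2 - 1.198736*cos(u) + 428.793904)/(-5.15*cos(u)^2 + 0.01*cos(u) + 0.32)^3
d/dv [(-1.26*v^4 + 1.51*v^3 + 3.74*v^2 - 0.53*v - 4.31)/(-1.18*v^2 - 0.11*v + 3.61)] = (2.9736*v^5 - 1.366*v^4 - 18.5266*v^3 + 15.3165*v^2 + 16.8312*v - 2.3874)/(1.3924*v^4 + 0.2596*v^3 - 8.5075*v^2 - 0.7942*v + 13.0321)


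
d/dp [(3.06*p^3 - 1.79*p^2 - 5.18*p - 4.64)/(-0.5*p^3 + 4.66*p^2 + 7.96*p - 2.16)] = (13.3646*p^4 + 43.5352*p^3 - 16.8984*p^2 + 50.9776*p + 48.1232)/(0.25*p^6 - 4.66*p^5 + 13.7556*p^4 + 76.3472*p^3 + 43.2304*p^2 - 34.3872*p + 4.6656)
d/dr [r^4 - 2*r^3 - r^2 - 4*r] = 4*r^3 - 6*r^2 - 2*r - 4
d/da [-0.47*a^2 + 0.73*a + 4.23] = 0.73 - 0.94*a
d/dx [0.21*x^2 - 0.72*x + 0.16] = 0.42*x - 0.72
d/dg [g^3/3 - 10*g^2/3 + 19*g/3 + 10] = g^2 - 20*g/3 + 19/3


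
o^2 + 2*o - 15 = (o - 3)*(o + 5)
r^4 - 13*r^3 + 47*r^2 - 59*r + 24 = (r - 8)*(r - 3)*(r - 1)^2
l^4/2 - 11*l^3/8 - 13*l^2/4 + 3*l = l*(l/2 + 1)*(l - 4)*(l - 3/4)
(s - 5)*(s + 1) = s^2 - 4*s - 5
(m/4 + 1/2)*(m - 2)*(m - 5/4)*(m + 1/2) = m^4/4 - 3*m^3/16 - 37*m^2/32 + 3*m/4 + 5/8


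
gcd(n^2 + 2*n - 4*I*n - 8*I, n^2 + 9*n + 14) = n + 2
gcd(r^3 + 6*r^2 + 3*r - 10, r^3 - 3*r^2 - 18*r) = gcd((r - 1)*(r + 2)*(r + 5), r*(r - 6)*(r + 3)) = 1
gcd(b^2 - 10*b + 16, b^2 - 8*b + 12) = b - 2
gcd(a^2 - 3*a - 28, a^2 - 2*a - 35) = a - 7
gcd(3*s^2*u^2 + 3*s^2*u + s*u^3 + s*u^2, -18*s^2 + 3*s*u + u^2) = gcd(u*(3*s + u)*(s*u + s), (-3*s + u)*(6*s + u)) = 1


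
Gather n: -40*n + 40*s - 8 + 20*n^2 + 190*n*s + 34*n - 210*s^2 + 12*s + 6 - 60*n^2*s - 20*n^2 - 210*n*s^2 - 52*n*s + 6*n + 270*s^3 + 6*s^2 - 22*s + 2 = -60*n^2*s + n*(-210*s^2 + 138*s) + 270*s^3 - 204*s^2 + 30*s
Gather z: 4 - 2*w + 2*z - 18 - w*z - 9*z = -2*w + z*(-w - 7) - 14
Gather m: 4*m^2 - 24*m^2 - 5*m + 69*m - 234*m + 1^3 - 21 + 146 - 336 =-20*m^2 - 170*m - 210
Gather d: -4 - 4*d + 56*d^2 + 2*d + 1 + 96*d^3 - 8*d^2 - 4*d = 96*d^3 + 48*d^2 - 6*d - 3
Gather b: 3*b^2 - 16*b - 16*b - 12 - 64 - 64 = 3*b^2 - 32*b - 140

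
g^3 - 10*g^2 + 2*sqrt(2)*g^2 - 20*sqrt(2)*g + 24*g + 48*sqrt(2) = (g - 6)*(g - 4)*(g + 2*sqrt(2))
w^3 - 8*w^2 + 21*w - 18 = (w - 3)^2*(w - 2)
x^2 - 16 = (x - 4)*(x + 4)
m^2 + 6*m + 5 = (m + 1)*(m + 5)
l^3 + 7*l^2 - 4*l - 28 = (l - 2)*(l + 2)*(l + 7)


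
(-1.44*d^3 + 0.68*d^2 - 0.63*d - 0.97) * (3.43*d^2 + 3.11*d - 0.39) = -4.9392*d^5 - 2.146*d^4 + 0.5155*d^3 - 5.5516*d^2 - 2.771*d + 0.3783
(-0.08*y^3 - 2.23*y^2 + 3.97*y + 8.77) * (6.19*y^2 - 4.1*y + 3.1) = -0.4952*y^5 - 13.4757*y^4 + 33.4693*y^3 + 31.0963*y^2 - 23.65*y + 27.187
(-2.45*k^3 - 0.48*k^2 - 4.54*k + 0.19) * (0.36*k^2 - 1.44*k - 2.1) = -0.882*k^5 + 3.3552*k^4 + 4.2018*k^3 + 7.614*k^2 + 9.2604*k - 0.399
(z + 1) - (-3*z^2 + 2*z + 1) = 3*z^2 - z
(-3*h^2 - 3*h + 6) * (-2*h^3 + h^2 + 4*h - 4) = 6*h^5 + 3*h^4 - 27*h^3 + 6*h^2 + 36*h - 24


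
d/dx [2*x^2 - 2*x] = 4*x - 2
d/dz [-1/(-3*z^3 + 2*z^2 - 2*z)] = (-9*z^2 + 4*z - 2)/(z^2*(3*z^2 - 2*z + 2)^2)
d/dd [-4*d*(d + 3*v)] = -8*d - 12*v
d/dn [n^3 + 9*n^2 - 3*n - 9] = 3*n^2 + 18*n - 3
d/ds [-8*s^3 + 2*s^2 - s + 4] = -24*s^2 + 4*s - 1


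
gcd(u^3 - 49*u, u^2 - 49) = u^2 - 49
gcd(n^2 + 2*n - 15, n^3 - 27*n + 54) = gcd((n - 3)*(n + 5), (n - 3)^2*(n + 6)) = n - 3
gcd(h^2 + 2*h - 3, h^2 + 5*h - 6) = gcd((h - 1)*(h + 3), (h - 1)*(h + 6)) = h - 1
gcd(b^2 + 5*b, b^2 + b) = b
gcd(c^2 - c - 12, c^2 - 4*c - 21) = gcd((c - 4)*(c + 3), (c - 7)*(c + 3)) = c + 3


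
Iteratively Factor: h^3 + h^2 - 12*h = (h + 4)*(h^2 - 3*h) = (h - 3)*(h + 4)*(h)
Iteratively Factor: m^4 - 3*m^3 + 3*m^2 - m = (m - 1)*(m^3 - 2*m^2 + m) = (m - 1)^2*(m^2 - m) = (m - 1)^3*(m)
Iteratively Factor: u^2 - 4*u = (u - 4)*(u)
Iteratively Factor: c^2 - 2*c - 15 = (c - 5)*(c + 3)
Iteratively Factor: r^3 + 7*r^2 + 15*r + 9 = (r + 1)*(r^2 + 6*r + 9) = (r + 1)*(r + 3)*(r + 3)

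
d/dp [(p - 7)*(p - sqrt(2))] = 2*p - 7 - sqrt(2)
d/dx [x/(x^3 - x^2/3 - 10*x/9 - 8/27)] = 27*(-54*x^3 + 9*x^2 - 8)/(729*x^6 - 486*x^5 - 1539*x^4 + 108*x^3 + 1044*x^2 + 480*x + 64)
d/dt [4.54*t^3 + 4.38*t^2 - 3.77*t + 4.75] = 13.62*t^2 + 8.76*t - 3.77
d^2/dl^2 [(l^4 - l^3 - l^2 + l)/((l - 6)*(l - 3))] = 2*(l^6 - 27*l^5 + 297*l^4 - 1367*l^3 + 2484*l^2 - 1026*l - 162)/(l^6 - 27*l^5 + 297*l^4 - 1701*l^3 + 5346*l^2 - 8748*l + 5832)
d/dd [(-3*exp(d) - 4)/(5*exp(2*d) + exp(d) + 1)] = ((3*exp(d) + 4)*(10*exp(d) + 1) - 15*exp(2*d) - 3*exp(d) - 3)*exp(d)/(5*exp(2*d) + exp(d) + 1)^2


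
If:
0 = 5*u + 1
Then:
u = -1/5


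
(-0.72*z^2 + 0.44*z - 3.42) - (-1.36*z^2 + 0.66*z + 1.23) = 0.64*z^2 - 0.22*z - 4.65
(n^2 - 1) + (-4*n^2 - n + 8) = -3*n^2 - n + 7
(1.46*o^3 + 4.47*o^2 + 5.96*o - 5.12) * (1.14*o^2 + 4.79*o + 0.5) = 1.6644*o^5 + 12.0892*o^4 + 28.9357*o^3 + 24.9466*o^2 - 21.5448*o - 2.56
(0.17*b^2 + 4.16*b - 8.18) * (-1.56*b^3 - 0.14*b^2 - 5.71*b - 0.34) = -0.2652*b^5 - 6.5134*b^4 + 11.2077*b^3 - 22.6662*b^2 + 45.2934*b + 2.7812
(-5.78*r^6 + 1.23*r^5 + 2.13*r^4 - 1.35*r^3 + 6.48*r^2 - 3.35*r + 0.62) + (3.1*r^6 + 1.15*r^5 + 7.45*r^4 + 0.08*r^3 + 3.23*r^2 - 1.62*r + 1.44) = -2.68*r^6 + 2.38*r^5 + 9.58*r^4 - 1.27*r^3 + 9.71*r^2 - 4.97*r + 2.06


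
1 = 1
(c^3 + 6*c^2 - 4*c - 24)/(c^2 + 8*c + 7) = (c^3 + 6*c^2 - 4*c - 24)/(c^2 + 8*c + 7)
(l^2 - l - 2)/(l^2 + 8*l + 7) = (l - 2)/(l + 7)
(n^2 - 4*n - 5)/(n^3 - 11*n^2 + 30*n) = (n + 1)/(n*(n - 6))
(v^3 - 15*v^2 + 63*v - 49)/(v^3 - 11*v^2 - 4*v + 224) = (v^2 - 8*v + 7)/(v^2 - 4*v - 32)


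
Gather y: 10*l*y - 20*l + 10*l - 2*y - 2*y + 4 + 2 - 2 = -10*l + y*(10*l - 4) + 4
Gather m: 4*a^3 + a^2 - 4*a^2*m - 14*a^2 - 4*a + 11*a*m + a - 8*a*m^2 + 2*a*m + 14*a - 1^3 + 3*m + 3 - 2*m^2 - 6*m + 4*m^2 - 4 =4*a^3 - 13*a^2 + 11*a + m^2*(2 - 8*a) + m*(-4*a^2 + 13*a - 3) - 2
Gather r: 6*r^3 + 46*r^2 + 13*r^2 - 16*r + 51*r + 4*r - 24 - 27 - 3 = 6*r^3 + 59*r^2 + 39*r - 54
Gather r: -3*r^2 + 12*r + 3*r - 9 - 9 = -3*r^2 + 15*r - 18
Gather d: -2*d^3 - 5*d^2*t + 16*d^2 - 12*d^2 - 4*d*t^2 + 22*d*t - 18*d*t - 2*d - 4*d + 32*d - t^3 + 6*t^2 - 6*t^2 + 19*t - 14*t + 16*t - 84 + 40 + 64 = -2*d^3 + d^2*(4 - 5*t) + d*(-4*t^2 + 4*t + 26) - t^3 + 21*t + 20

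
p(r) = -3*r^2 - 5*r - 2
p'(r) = -6*r - 5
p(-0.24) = -0.97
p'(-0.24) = -3.56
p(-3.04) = -14.52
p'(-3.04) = 13.24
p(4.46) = -83.97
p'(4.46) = -31.76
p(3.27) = -50.43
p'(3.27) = -24.62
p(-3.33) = -18.62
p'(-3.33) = 14.98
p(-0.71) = 0.04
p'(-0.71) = -0.74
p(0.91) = -9.03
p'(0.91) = -10.46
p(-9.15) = -207.42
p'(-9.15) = 49.90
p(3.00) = -44.00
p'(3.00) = -23.00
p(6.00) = -140.00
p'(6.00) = -41.00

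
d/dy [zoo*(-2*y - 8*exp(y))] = zoo*(exp(y) + 1)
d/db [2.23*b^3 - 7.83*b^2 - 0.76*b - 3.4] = 6.69*b^2 - 15.66*b - 0.76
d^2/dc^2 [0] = 0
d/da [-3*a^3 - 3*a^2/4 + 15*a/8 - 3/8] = -9*a^2 - 3*a/2 + 15/8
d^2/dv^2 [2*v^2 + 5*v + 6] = 4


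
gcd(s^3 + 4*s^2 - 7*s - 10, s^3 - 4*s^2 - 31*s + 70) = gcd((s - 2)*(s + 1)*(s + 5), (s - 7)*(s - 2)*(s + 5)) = s^2 + 3*s - 10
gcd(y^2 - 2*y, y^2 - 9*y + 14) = y - 2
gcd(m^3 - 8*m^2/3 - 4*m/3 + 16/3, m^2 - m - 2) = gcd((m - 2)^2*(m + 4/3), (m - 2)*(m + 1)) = m - 2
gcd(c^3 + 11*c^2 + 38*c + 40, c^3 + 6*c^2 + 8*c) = c^2 + 6*c + 8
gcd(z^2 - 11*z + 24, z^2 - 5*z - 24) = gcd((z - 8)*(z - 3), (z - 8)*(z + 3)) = z - 8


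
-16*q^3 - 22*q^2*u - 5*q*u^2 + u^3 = (-8*q + u)*(q + u)*(2*q + u)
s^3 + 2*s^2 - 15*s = s*(s - 3)*(s + 5)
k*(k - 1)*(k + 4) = k^3 + 3*k^2 - 4*k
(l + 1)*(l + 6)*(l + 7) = l^3 + 14*l^2 + 55*l + 42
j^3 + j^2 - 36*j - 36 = (j - 6)*(j + 1)*(j + 6)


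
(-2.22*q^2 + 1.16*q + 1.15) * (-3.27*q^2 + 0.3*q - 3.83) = 7.2594*q^4 - 4.4592*q^3 + 5.0901*q^2 - 4.0978*q - 4.4045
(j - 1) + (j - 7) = 2*j - 8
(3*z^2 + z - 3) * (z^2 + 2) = 3*z^4 + z^3 + 3*z^2 + 2*z - 6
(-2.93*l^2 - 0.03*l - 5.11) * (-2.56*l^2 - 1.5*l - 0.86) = 7.5008*l^4 + 4.4718*l^3 + 15.6464*l^2 + 7.6908*l + 4.3946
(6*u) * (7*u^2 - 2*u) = 42*u^3 - 12*u^2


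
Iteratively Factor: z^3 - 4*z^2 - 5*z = (z + 1)*(z^2 - 5*z) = z*(z + 1)*(z - 5)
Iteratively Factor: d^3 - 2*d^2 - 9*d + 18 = (d - 2)*(d^2 - 9) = (d - 3)*(d - 2)*(d + 3)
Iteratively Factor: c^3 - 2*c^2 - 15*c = (c - 5)*(c^2 + 3*c) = c*(c - 5)*(c + 3)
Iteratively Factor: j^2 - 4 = (j + 2)*(j - 2)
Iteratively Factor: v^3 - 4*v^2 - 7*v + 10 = (v + 2)*(v^2 - 6*v + 5) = (v - 1)*(v + 2)*(v - 5)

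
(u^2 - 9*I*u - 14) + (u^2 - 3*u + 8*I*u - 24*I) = 2*u^2 - 3*u - I*u - 14 - 24*I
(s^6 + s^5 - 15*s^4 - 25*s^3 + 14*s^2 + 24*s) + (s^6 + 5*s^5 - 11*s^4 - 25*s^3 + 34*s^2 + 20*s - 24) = 2*s^6 + 6*s^5 - 26*s^4 - 50*s^3 + 48*s^2 + 44*s - 24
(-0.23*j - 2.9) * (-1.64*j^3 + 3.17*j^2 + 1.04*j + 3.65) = 0.3772*j^4 + 4.0269*j^3 - 9.4322*j^2 - 3.8555*j - 10.585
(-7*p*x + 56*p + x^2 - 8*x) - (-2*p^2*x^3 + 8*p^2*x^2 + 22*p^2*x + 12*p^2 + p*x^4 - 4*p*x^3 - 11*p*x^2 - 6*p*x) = 2*p^2*x^3 - 8*p^2*x^2 - 22*p^2*x - 12*p^2 - p*x^4 + 4*p*x^3 + 11*p*x^2 - p*x + 56*p + x^2 - 8*x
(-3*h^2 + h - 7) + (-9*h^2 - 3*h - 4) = -12*h^2 - 2*h - 11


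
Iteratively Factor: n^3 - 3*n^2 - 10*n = (n - 5)*(n^2 + 2*n) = n*(n - 5)*(n + 2)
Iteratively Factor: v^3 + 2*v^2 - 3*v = (v)*(v^2 + 2*v - 3) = v*(v + 3)*(v - 1)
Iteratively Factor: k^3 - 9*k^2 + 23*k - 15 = (k - 5)*(k^2 - 4*k + 3) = (k - 5)*(k - 1)*(k - 3)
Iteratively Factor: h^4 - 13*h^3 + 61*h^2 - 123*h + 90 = (h - 3)*(h^3 - 10*h^2 + 31*h - 30) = (h - 3)*(h - 2)*(h^2 - 8*h + 15) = (h - 5)*(h - 3)*(h - 2)*(h - 3)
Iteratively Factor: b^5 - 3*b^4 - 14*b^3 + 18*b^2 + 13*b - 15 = (b + 1)*(b^4 - 4*b^3 - 10*b^2 + 28*b - 15) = (b + 1)*(b + 3)*(b^3 - 7*b^2 + 11*b - 5) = (b - 5)*(b + 1)*(b + 3)*(b^2 - 2*b + 1) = (b - 5)*(b - 1)*(b + 1)*(b + 3)*(b - 1)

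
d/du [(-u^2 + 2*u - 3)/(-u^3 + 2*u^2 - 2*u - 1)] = (-u^4 + 4*u^3 - 11*u^2 + 14*u - 8)/(u^6 - 4*u^5 + 8*u^4 - 6*u^3 + 4*u + 1)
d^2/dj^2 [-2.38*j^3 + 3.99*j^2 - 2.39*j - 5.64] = 7.98 - 14.28*j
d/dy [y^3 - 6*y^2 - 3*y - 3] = 3*y^2 - 12*y - 3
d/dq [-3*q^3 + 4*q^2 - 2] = q*(8 - 9*q)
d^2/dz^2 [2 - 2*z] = 0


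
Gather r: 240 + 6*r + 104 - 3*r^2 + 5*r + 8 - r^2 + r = -4*r^2 + 12*r + 352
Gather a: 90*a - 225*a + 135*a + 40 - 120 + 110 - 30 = 0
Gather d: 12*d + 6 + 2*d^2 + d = 2*d^2 + 13*d + 6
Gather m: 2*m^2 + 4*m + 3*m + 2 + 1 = 2*m^2 + 7*m + 3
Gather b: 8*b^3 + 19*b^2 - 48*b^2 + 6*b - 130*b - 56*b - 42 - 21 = 8*b^3 - 29*b^2 - 180*b - 63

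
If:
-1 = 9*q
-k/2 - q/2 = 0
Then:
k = 1/9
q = -1/9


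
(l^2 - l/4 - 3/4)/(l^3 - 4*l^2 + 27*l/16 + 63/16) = 4*(l - 1)/(4*l^2 - 19*l + 21)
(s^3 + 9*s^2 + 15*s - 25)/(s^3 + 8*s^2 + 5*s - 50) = (s - 1)/(s - 2)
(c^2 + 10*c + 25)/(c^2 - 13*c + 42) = (c^2 + 10*c + 25)/(c^2 - 13*c + 42)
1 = 1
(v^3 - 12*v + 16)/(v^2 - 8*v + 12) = (v^2 + 2*v - 8)/(v - 6)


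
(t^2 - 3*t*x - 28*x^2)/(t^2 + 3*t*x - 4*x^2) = (-t + 7*x)/(-t + x)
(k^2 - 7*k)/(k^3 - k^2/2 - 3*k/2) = 2*(7 - k)/(-2*k^2 + k + 3)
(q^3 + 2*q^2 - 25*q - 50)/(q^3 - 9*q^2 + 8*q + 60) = (q + 5)/(q - 6)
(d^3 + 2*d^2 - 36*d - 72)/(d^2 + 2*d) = d - 36/d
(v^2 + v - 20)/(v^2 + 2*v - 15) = (v - 4)/(v - 3)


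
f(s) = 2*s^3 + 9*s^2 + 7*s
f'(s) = 6*s^2 + 18*s + 7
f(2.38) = 94.60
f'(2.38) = 83.83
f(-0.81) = -0.83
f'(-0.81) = -3.64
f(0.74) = 10.92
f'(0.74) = 23.61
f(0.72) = 10.45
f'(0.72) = 23.07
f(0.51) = 6.18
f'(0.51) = 17.74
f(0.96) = 16.78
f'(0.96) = 29.81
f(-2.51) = 7.50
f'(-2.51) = -0.38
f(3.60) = 235.15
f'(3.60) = 149.56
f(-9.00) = -792.00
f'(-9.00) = 331.00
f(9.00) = 2250.00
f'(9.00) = 655.00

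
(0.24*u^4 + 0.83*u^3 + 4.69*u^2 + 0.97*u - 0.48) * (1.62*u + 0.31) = 0.3888*u^5 + 1.419*u^4 + 7.8551*u^3 + 3.0253*u^2 - 0.4769*u - 0.1488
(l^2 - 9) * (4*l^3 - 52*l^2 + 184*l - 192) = 4*l^5 - 52*l^4 + 148*l^3 + 276*l^2 - 1656*l + 1728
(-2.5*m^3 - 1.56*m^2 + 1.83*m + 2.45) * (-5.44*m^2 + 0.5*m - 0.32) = 13.6*m^5 + 7.2364*m^4 - 9.9352*m^3 - 11.9138*m^2 + 0.6394*m - 0.784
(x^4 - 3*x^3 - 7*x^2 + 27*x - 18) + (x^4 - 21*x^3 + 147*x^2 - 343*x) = 2*x^4 - 24*x^3 + 140*x^2 - 316*x - 18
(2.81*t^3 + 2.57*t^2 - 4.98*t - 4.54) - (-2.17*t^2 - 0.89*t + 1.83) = 2.81*t^3 + 4.74*t^2 - 4.09*t - 6.37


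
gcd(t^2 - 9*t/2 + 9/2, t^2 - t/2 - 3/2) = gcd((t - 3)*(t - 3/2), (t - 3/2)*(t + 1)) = t - 3/2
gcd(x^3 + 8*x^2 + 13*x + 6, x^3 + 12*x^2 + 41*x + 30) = x^2 + 7*x + 6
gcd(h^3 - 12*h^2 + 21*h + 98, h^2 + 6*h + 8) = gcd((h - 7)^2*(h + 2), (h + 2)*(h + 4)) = h + 2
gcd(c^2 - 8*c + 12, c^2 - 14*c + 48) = c - 6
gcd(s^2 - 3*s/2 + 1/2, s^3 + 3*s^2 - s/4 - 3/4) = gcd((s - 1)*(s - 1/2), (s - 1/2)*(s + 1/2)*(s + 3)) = s - 1/2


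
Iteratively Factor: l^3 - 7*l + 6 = (l - 1)*(l^2 + l - 6) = (l - 1)*(l + 3)*(l - 2)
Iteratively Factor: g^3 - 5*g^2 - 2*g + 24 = (g - 4)*(g^2 - g - 6) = (g - 4)*(g - 3)*(g + 2)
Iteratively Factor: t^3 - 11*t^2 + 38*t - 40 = (t - 5)*(t^2 - 6*t + 8) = (t - 5)*(t - 4)*(t - 2)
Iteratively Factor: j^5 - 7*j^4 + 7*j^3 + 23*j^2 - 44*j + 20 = (j - 2)*(j^4 - 5*j^3 - 3*j^2 + 17*j - 10) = (j - 2)*(j - 1)*(j^3 - 4*j^2 - 7*j + 10) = (j - 2)*(j - 1)*(j + 2)*(j^2 - 6*j + 5) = (j - 5)*(j - 2)*(j - 1)*(j + 2)*(j - 1)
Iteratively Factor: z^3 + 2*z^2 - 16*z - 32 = (z - 4)*(z^2 + 6*z + 8) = (z - 4)*(z + 2)*(z + 4)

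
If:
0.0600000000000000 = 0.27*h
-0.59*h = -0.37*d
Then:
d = 0.35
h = 0.22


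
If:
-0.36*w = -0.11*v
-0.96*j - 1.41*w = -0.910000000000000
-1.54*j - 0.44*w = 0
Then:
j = -0.23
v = 2.62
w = 0.80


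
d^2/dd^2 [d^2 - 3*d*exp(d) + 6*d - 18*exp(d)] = -3*d*exp(d) - 24*exp(d) + 2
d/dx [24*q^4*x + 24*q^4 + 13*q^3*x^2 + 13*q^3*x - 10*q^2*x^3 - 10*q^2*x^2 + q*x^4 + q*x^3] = q*(24*q^3 + 26*q^2*x + 13*q^2 - 30*q*x^2 - 20*q*x + 4*x^3 + 3*x^2)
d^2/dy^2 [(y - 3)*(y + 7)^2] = 6*y + 22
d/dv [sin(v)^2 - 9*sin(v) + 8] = (2*sin(v) - 9)*cos(v)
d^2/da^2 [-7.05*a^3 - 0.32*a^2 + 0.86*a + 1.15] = -42.3*a - 0.64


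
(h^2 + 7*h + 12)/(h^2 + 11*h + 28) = (h + 3)/(h + 7)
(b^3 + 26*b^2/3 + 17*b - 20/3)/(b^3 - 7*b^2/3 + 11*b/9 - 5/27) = 9*(b^2 + 9*b + 20)/(9*b^2 - 18*b + 5)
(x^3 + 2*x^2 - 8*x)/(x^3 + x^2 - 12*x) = (x - 2)/(x - 3)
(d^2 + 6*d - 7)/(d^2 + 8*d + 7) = (d - 1)/(d + 1)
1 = 1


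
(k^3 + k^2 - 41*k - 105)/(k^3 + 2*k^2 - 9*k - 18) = (k^2 - 2*k - 35)/(k^2 - k - 6)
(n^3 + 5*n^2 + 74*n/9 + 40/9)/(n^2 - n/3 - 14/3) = (9*n^2 + 27*n + 20)/(3*(3*n - 7))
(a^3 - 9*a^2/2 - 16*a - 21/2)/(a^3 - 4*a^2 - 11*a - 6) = (2*a^2 - 11*a - 21)/(2*(a^2 - 5*a - 6))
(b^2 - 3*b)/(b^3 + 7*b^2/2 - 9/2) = 2*b*(b - 3)/(2*b^3 + 7*b^2 - 9)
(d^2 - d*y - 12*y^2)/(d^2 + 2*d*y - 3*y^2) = (-d + 4*y)/(-d + y)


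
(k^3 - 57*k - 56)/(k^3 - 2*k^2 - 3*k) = (k^2 - k - 56)/(k*(k - 3))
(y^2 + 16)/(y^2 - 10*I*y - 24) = (y + 4*I)/(y - 6*I)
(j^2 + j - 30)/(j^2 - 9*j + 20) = (j + 6)/(j - 4)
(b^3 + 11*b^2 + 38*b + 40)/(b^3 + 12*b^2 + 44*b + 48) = (b + 5)/(b + 6)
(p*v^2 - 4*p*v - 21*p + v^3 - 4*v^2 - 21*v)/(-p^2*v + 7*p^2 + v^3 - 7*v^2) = (-v - 3)/(p - v)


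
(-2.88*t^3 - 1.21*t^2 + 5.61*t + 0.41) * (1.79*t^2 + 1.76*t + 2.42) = -5.1552*t^5 - 7.2347*t^4 + 0.9427*t^3 + 7.6793*t^2 + 14.2978*t + 0.9922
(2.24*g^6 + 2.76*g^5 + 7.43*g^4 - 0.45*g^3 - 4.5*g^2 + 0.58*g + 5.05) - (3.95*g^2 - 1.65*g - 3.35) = 2.24*g^6 + 2.76*g^5 + 7.43*g^4 - 0.45*g^3 - 8.45*g^2 + 2.23*g + 8.4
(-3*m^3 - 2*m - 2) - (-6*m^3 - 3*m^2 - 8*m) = 3*m^3 + 3*m^2 + 6*m - 2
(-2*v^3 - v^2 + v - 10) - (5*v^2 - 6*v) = -2*v^3 - 6*v^2 + 7*v - 10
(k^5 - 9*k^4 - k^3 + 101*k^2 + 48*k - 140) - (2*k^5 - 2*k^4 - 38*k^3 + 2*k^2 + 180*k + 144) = -k^5 - 7*k^4 + 37*k^3 + 99*k^2 - 132*k - 284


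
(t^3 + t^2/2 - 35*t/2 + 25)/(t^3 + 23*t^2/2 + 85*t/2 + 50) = (2*t^2 - 9*t + 10)/(2*t^2 + 13*t + 20)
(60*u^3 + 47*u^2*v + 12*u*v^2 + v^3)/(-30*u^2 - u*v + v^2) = (-12*u^2 - 7*u*v - v^2)/(6*u - v)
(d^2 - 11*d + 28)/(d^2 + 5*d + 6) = (d^2 - 11*d + 28)/(d^2 + 5*d + 6)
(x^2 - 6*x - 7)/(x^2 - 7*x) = (x + 1)/x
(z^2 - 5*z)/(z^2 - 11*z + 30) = z/(z - 6)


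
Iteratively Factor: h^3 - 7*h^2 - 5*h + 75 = (h + 3)*(h^2 - 10*h + 25) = (h - 5)*(h + 3)*(h - 5)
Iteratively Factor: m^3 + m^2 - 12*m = (m + 4)*(m^2 - 3*m) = m*(m + 4)*(m - 3)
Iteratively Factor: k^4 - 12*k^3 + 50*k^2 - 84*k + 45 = (k - 1)*(k^3 - 11*k^2 + 39*k - 45) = (k - 3)*(k - 1)*(k^2 - 8*k + 15) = (k - 5)*(k - 3)*(k - 1)*(k - 3)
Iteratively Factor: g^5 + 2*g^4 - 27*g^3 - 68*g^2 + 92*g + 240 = (g + 3)*(g^4 - g^3 - 24*g^2 + 4*g + 80) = (g + 2)*(g + 3)*(g^3 - 3*g^2 - 18*g + 40) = (g - 5)*(g + 2)*(g + 3)*(g^2 + 2*g - 8) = (g - 5)*(g + 2)*(g + 3)*(g + 4)*(g - 2)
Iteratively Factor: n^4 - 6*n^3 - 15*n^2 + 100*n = (n - 5)*(n^3 - n^2 - 20*n) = (n - 5)^2*(n^2 + 4*n) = (n - 5)^2*(n + 4)*(n)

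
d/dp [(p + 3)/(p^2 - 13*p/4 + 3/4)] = 8*(-2*p^2 - 12*p + 21)/(16*p^4 - 104*p^3 + 193*p^2 - 78*p + 9)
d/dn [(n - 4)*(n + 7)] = 2*n + 3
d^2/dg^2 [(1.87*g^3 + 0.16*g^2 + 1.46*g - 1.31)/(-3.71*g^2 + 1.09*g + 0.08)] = (2.8421709430404e-14*g^5 - 2.8421709430404e-14*g^4 - 47.038746*g^3 + 106.922514*g^2 - 34.45683*g + 4.143014)/(51.064811*g^6 - 45.008607*g^5 + 9.920169*g^4 + 0.646043*g^3 - 0.213912*g^2 - 0.020928*g - 0.000512)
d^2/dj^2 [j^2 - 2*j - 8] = 2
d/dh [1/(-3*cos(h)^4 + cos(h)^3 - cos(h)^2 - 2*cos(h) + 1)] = (-12*cos(h)^3 + 3*cos(h)^2 - 2*cos(h) - 2)*sin(h)/(3*cos(h)^4 - cos(h)^3 + cos(h)^2 + 2*cos(h) - 1)^2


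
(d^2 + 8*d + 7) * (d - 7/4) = d^3 + 25*d^2/4 - 7*d - 49/4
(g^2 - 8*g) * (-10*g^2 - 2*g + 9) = -10*g^4 + 78*g^3 + 25*g^2 - 72*g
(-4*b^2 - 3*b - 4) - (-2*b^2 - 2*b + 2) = -2*b^2 - b - 6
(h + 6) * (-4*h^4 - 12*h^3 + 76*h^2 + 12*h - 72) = -4*h^5 - 36*h^4 + 4*h^3 + 468*h^2 - 432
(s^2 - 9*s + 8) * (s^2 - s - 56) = s^4 - 10*s^3 - 39*s^2 + 496*s - 448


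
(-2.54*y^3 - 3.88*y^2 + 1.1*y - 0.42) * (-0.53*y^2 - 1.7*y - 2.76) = 1.3462*y^5 + 6.3744*y^4 + 13.0234*y^3 + 9.0614*y^2 - 2.322*y + 1.1592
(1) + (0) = 1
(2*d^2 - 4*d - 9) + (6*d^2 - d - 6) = 8*d^2 - 5*d - 15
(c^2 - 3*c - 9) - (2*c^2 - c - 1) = -c^2 - 2*c - 8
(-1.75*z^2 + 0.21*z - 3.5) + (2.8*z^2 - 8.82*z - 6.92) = 1.05*z^2 - 8.61*z - 10.42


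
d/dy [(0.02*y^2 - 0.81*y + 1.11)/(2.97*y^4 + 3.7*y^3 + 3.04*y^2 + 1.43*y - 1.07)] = (-0.1188*y^5 + 7.1431*y^4 - 7.1928*y^3 - 9.83*y^2 - 6.7916*y - 0.7206)/(8.8209*y^8 + 21.978*y^7 + 31.7476*y^6 + 30.9902*y^5 + 13.4678*y^4 + 0.776399999999999*y^3 - 4.4607*y^2 - 3.0602*y + 1.1449)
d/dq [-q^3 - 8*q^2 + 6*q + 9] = -3*q^2 - 16*q + 6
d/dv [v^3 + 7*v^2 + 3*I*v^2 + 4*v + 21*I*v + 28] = 3*v^2 + v*(14 + 6*I) + 4 + 21*I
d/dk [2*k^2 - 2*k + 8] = 4*k - 2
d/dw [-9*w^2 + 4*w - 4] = 4 - 18*w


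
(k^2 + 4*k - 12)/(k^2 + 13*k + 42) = (k - 2)/(k + 7)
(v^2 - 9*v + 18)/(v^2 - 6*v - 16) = (-v^2 + 9*v - 18)/(-v^2 + 6*v + 16)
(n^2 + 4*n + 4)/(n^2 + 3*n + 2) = (n + 2)/(n + 1)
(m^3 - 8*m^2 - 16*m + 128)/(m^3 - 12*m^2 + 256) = (m - 4)/(m - 8)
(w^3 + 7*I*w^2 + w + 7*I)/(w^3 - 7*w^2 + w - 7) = (w + 7*I)/(w - 7)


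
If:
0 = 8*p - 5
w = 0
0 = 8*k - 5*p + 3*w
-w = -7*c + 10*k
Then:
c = 125/224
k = 25/64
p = 5/8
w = 0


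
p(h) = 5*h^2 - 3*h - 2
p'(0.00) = -3.00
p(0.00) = -2.00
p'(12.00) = 117.00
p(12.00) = 682.00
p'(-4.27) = -45.70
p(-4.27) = 101.97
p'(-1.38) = -16.80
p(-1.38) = 11.66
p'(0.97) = 6.70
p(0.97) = -0.21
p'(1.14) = 8.40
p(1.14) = 1.08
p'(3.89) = 35.90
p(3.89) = 61.99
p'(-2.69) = -29.90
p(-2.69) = 42.25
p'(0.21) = -0.90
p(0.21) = -2.41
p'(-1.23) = -15.30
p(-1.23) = 9.25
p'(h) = 10*h - 3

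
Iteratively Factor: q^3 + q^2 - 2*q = (q - 1)*(q^2 + 2*q) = q*(q - 1)*(q + 2)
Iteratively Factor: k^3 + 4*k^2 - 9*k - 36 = (k + 3)*(k^2 + k - 12) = (k - 3)*(k + 3)*(k + 4)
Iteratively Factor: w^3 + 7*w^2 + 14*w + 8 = (w + 1)*(w^2 + 6*w + 8) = (w + 1)*(w + 2)*(w + 4)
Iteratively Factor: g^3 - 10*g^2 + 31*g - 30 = (g - 5)*(g^2 - 5*g + 6) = (g - 5)*(g - 2)*(g - 3)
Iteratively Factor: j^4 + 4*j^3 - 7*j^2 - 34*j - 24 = (j + 4)*(j^3 - 7*j - 6) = (j - 3)*(j + 4)*(j^2 + 3*j + 2) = (j - 3)*(j + 1)*(j + 4)*(j + 2)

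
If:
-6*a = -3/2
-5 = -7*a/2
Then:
No Solution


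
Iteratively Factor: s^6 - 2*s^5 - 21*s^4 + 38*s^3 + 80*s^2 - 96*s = (s - 4)*(s^5 + 2*s^4 - 13*s^3 - 14*s^2 + 24*s) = (s - 4)*(s + 2)*(s^4 - 13*s^2 + 12*s) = (s - 4)*(s - 3)*(s + 2)*(s^3 + 3*s^2 - 4*s) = (s - 4)*(s - 3)*(s - 1)*(s + 2)*(s^2 + 4*s) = s*(s - 4)*(s - 3)*(s - 1)*(s + 2)*(s + 4)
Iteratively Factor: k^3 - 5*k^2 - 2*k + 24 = (k - 4)*(k^2 - k - 6) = (k - 4)*(k - 3)*(k + 2)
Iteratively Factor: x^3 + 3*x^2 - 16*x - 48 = (x + 4)*(x^2 - x - 12) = (x + 3)*(x + 4)*(x - 4)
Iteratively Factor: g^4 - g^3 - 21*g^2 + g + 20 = (g + 4)*(g^3 - 5*g^2 - g + 5) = (g - 5)*(g + 4)*(g^2 - 1) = (g - 5)*(g + 1)*(g + 4)*(g - 1)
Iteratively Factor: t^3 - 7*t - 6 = (t + 1)*(t^2 - t - 6) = (t + 1)*(t + 2)*(t - 3)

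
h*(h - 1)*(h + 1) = h^3 - h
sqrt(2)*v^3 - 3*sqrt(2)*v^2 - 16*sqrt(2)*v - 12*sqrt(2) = (v - 6)*(v + 2)*(sqrt(2)*v + sqrt(2))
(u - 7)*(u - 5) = u^2 - 12*u + 35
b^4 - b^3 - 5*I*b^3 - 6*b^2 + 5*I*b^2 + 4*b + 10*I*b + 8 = (b - 2)*(b + 1)*(b - 4*I)*(b - I)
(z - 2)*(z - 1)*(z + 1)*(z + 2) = z^4 - 5*z^2 + 4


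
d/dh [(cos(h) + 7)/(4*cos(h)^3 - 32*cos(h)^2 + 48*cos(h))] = (-221*cos(h) + 13*cos(2*h) + cos(3*h) + 181)*sin(h)/(8*(cos(h) - 6)^2*(cos(h) - 2)^2*cos(h)^2)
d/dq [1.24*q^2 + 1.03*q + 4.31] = 2.48*q + 1.03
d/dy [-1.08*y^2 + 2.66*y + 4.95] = 2.66 - 2.16*y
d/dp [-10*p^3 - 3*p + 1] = -30*p^2 - 3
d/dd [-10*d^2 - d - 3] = -20*d - 1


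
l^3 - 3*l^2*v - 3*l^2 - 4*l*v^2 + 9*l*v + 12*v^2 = (l - 3)*(l - 4*v)*(l + v)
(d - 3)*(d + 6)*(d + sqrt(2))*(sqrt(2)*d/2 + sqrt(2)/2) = sqrt(2)*d^4/2 + d^3 + 2*sqrt(2)*d^3 - 15*sqrt(2)*d^2/2 + 4*d^2 - 15*d - 9*sqrt(2)*d - 18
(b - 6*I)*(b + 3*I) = b^2 - 3*I*b + 18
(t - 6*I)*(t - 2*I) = t^2 - 8*I*t - 12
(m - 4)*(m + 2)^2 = m^3 - 12*m - 16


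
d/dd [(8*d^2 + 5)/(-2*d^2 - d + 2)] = (-8*d^2 + 52*d + 5)/(4*d^4 + 4*d^3 - 7*d^2 - 4*d + 4)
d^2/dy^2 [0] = 0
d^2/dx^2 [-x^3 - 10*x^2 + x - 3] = -6*x - 20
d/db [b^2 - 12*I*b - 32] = 2*b - 12*I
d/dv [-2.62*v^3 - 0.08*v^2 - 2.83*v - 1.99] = -7.86*v^2 - 0.16*v - 2.83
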